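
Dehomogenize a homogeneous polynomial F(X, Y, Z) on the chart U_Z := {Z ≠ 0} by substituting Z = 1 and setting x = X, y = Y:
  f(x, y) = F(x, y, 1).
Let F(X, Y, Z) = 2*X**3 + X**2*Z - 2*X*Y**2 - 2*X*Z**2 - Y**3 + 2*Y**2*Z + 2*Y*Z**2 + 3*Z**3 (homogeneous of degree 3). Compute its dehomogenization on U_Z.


f(x, y) = 2*x**3 + x**2 - 2*x*y**2 - 2*x - y**3 + 2*y**2 + 2*y + 3

On U_Z we set Z = 1. Each monomial c·X^i·Y^j·Z^k in F becomes c·x^i·y^j·1^k = c·x^i·y^j.
Substituting Z = 1: F(X, Y, 1) = 2*x**3 + x**2 - 2*x*y**2 - 2*x - y**3 + 2*y**2 + 2*y + 3.
Note: deg(f) ≤ deg(F) = 3; strict inequality happens when F is divisible by Z (lost terms).


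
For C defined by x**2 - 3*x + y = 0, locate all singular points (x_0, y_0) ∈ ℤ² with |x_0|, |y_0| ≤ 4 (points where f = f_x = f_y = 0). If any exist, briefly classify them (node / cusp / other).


No singular points in the scanned grid; C is smooth there.

Compute partial derivatives:
  f_x = 2*x - 3.
  f_y = 1.
f_y = 1 is a nonzero constant, so f_y never vanishes: no point (x, y) can satisfy f = f_x = f_y = 0. In particular no (x, y) ∈ {−4, ..., 4}² is singular; the curve is smooth.


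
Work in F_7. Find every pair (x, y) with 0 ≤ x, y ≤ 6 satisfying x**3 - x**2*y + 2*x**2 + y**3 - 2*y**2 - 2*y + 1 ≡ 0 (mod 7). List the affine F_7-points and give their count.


Affine F_7-points: {(0, 6), (1, 1), (4, 6)}; count = 3.

For each of the 49 pairs (x, y) ∈ F_7², evaluate f(x, y) mod 7. Record the zeros.
  x = 0: [0↦1, 1↦5, 2↦4, 3↦4, 4↦4, 5↦3, 6↦0]  zeros at y ∈ {6}
  x = 1: [0↦4, 1↦0, 2↦5, 3↦4, 4↦3, 5↦1, 6↦4]  zeros at y ∈ {1}
  x = 2: [0↦3, 1↦3, 2↦5, 3↦1, 4↦4, 5↦6, 6↦6]  zeros at y ∈ ∅
  x = 3: [0↦4, 1↦6, 2↦3, 3↦1, 4↦6, 5↦3, 6↦5]  zeros at y ∈ ∅
  x = 4: [0↦6, 1↦1, 2↦5, 3↦3, 4↦1, 5↦5, 6↦0]  zeros at y ∈ {6}
  x = 5: [0↦1, 1↦1, 2↦3, 3↦6, 4↦2, 5↦4, 6↦4]  zeros at y ∈ ∅
  x = 6: [0↦2, 1↦5, 2↦3, 3↦2, 4↦1, 5↦6, 6↦2]  zeros at y ∈ ∅
Collecting zeros: affine points = {(0, 6), (1, 1), (4, 6)}.
Total count |C(F_7)_aff| = 3.


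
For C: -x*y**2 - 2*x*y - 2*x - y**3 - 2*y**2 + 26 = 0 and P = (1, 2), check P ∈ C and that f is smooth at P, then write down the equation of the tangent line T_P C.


Tangent line at P: -10*x - 26*y + 62 = 0.

Step 1: f(1, 2) = 0, so P lies on C.
Step 2: partial derivatives
  f_x(x, y) = -y**2 - 2*y - 2, f_y(x, y) = -2*x*y - 2*x - 3*y**2 - 4*y.
  f_x(P) = -10, f_y(P) = -26 (gradient nonzero, so P is smooth).
Step 3: tangent line at P: -10·(x − 1) + -26·(y − 2) = 0.
Expanding: -10*x - 26*y + 62 = 0.


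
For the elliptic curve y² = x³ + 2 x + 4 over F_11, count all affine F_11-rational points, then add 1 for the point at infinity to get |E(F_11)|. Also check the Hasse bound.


Affine points = {(0, 2), (0, 9), (2, 4), (2, 7), (3, 2), (3, 9), (6, 1), (6, 10), (7, 3), (7, 8), (8, 2), (8, 9), (9, 5), (9, 6), (10, 1), (10, 10)}; affine count = 16; |E(F_11)| = 17.

Discriminant check: Δ ∝ 4a³ + 27b² = 4·2³ + 27·4² = 4·8 + 27·16 ≡ 2 (mod 11). Nonzero ⇒ E is nonsingular.
For each x ∈ F_11, compute rhs = x³ + 2·x + 4 mod 11, then count y ∈ F_11 with y² ≡ rhs.
  x = 0: rhs = 4, matching y values: 2, 9 (2 points).
  x = 1: rhs = 7, matching y values: none (0 points).
  x = 2: rhs = 5, matching y values: 4, 7 (2 points).
  x = 3: rhs = 4, matching y values: 2, 9 (2 points).
  x = 4: rhs = 10, matching y values: none (0 points).
  x = 5: rhs = 7, matching y values: none (0 points).
  x = 6: rhs = 1, matching y values: 1, 10 (2 points).
  x = 7: rhs = 9, matching y values: 3, 8 (2 points).
  x = 8: rhs = 4, matching y values: 2, 9 (2 points).
  x = 9: rhs = 3, matching y values: 5, 6 (2 points).
  x = 10: rhs = 1, matching y values: 1, 10 (2 points).
Total affine count: 16.
Full point count |E(F_11)| = 16 + 1 = 17.
Hasse bound: |17 − (11+1)| = |5| = 5 ≤ 2√11 ≈ 6.6332 ✓.


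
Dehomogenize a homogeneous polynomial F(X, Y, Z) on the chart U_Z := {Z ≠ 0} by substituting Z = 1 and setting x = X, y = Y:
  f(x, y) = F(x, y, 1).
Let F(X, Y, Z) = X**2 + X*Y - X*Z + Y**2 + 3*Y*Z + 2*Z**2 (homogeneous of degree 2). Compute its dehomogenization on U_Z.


f(x, y) = x**2 + x*y - x + y**2 + 3*y + 2

On U_Z we set Z = 1. Each monomial c·X^i·Y^j·Z^k in F becomes c·x^i·y^j·1^k = c·x^i·y^j.
Substituting Z = 1: F(X, Y, 1) = x**2 + x*y - x + y**2 + 3*y + 2.
Note: deg(f) ≤ deg(F) = 2; strict inequality happens when F is divisible by Z (lost terms).


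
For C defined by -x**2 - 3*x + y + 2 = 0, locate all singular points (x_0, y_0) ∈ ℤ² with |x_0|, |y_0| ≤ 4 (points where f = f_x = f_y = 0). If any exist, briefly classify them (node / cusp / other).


No singular points in the scanned grid; C is smooth there.

Compute partial derivatives:
  f_x = -2*x - 3.
  f_y = 1.
f_y = 1 is a nonzero constant, so f_y never vanishes: no point (x, y) can satisfy f = f_x = f_y = 0. In particular no (x, y) ∈ {−4, ..., 4}² is singular; the curve is smooth.


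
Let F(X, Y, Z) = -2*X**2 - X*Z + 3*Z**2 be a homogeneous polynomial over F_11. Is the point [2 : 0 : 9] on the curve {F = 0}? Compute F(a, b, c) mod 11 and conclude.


F(2,0,9) ≡ 8 (mod 11); P is NOT on the curve.

Evaluate F(2, 0, 9) term-by-term (mod 11).
  -2*X**2 ↦ -2·4·1·1 = -8
  -X*Z ↦ -1·2·1·9 = -18
  3*Z**2 ↦ 3·1·1·81 = 243
Sum: F(2, 0, 9) = (-8) + (-18) + (243) = 217.
Reducing mod 11: 217 ≡ 8 (mod 11).
Since F(a, b, c) ≡ 8 ≠ 0 (mod 11), P does NOT lie on the curve.


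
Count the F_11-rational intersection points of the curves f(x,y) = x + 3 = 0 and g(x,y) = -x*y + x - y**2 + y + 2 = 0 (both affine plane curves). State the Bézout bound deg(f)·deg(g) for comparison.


Common zeros: {(8, 7), (8, 8)}; count = 2; Bézout bound = 2.

deg(f) = 1, deg(g) = 2, so Bézout bound = 2.
Scan x ∈ F_11. For each x, list the y ∈ F_11 with f(x, y) ≡ 0 and those with g(x, y) ≡ 0 (mod 11); the common zeros in that column are the intersection.
  x = 0: f ≡ 0 at y ∈ ∅; g ≡ 0 at y ∈ {2, 10}; common: ∅.
  x = 1: f ≡ 0 at y ∈ ∅; g ≡ 0 at y ∈ {5, 6}; common: ∅.
  x = 2: f ≡ 0 at y ∈ ∅; g ≡ 0 at y ∈ ∅; common: ∅.
  x = 3: f ≡ 0 at y ∈ ∅; g ≡ 0 at y ∈ ∅; common: ∅.
  x = 4: f ≡ 0 at y ∈ ∅; g ≡ 0 at y ∈ {4}; common: ∅.
  x = 5: f ≡ 0 at y ∈ ∅; g ≡ 0 at y ∈ {9}; common: ∅.
  x = 6: f ≡ 0 at y ∈ ∅; g ≡ 0 at y ∈ ∅; common: ∅.
  x = 7: f ≡ 0 at y ∈ ∅; g ≡ 0 at y ∈ ∅; common: ∅.
  x = 8: f ≡ 0 at y ∈ {0, 1, 2, 3, 4, 5, 6, 7, 8, 9, 10}; g ≡ 0 at y ∈ {7, 8}; common: {7, 8}.
  x = 9: f ≡ 0 at y ∈ ∅; g ≡ 0 at y ∈ {0, 3}; common: ∅.
  x = 10: f ≡ 0 at y ∈ ∅; g ≡ 0 at y ∈ ∅; common: ∅.
Collecting: common zeros = {(8, 7), (8, 8)}, so the count is 2.
Comparison with the Bézout bound: 2 ≤ 2 = deg(f)·deg(g), as expected for curves with no common component (the bound is attained).


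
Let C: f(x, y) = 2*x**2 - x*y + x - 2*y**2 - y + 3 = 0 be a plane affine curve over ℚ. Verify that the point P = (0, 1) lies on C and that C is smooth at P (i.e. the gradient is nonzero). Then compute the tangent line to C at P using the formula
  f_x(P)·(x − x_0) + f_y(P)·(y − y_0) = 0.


Tangent line at P: 5 - 5*y = 0.

Step 1: f(0, 1) = 0, so P lies on C.
Step 2: partial derivatives
  f_x(x, y) = 4*x - y + 1, f_y(x, y) = -x - 4*y - 1.
  f_x(P) = 0, f_y(P) = -5 (gradient nonzero, so P is smooth).
Step 3: tangent line at P: 0·(x − 0) + -5·(y − 1) = 0.
Expanding: 5 - 5*y = 0.


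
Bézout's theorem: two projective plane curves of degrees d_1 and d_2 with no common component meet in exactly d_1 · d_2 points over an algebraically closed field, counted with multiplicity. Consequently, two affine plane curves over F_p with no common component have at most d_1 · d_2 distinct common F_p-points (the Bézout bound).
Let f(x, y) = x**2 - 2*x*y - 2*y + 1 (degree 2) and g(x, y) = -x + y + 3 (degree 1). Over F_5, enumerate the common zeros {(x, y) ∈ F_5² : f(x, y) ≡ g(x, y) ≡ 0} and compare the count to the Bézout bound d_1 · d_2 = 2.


Common zeros: {(1, 3), (3, 0)}; count = 2; Bézout bound = 2.

deg(f) = 2, deg(g) = 1, so Bézout bound = 2.
Scan x ∈ F_5. For each x, list the y ∈ F_5 with f(x, y) ≡ 0 and those with g(x, y) ≡ 0 (mod 5); the common zeros in that column are the intersection.
  x = 0: f ≡ 0 at y ∈ {3}; g ≡ 0 at y ∈ {2}; common: ∅.
  x = 1: f ≡ 0 at y ∈ {3}; g ≡ 0 at y ∈ {3}; common: {3}.
  x = 2: f ≡ 0 at y ∈ {0}; g ≡ 0 at y ∈ {4}; common: ∅.
  x = 3: f ≡ 0 at y ∈ {0}; g ≡ 0 at y ∈ {0}; common: {0}.
  x = 4: f ≡ 0 at y ∈ ∅; g ≡ 0 at y ∈ {1}; common: ∅.
Collecting: common zeros = {(1, 3), (3, 0)}, so the count is 2.
Comparison with the Bézout bound: 2 ≤ 2 = deg(f)·deg(g), as expected for curves with no common component (the bound is attained).


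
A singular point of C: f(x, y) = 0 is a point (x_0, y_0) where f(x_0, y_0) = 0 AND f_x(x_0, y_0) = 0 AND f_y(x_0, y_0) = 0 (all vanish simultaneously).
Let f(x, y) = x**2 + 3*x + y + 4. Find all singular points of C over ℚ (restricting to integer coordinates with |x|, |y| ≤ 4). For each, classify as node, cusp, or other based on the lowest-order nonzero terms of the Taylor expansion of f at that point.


No singular points in the scanned grid; C is smooth there.

Compute partial derivatives:
  f_x = 2*x + 3.
  f_y = 1.
f_y = 1 is a nonzero constant, so f_y never vanishes: no point (x, y) can satisfy f = f_x = f_y = 0. In particular no (x, y) ∈ {−4, ..., 4}² is singular; the curve is smooth.


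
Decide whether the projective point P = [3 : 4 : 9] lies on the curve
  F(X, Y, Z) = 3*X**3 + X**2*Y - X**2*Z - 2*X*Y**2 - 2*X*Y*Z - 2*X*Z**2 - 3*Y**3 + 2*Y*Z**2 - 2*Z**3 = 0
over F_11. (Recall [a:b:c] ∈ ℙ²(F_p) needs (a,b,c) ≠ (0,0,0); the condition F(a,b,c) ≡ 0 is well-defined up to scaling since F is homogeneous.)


F(3,4,9) ≡ 7 (mod 11); P is NOT on the curve.

Evaluate F(3, 4, 9) term-by-term (mod 11).
  3*X**3 ↦ 3·27·1·1 = 81
  X**2*Y ↦ 1·9·4·1 = 36
  -X**2*Z ↦ -1·9·1·9 = -81
  -2*X*Y**2 ↦ -2·3·16·1 = -96
  -2*X*Y*Z ↦ -2·3·4·9 = -216
  -2*X*Z**2 ↦ -2·3·1·81 = -486
  -3*Y**3 ↦ -3·1·64·1 = -192
  2*Y*Z**2 ↦ 2·1·4·81 = 648
  -2*Z**3 ↦ -2·1·1·729 = -1458
Sum: F(3, 4, 9) = (81) + (36) + (-81) + (-96) + (-216) + (-486) + (-192) + (648) + (-1458) = -1764.
Reducing mod 11: -1764 ≡ 7 (mod 11).
Since F(a, b, c) ≡ 7 ≠ 0 (mod 11), P does NOT lie on the curve.


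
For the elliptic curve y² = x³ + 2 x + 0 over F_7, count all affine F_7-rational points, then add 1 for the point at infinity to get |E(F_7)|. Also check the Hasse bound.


Affine points = {(0, 0), (4, 3), (4, 4), (5, 3), (5, 4), (6, 2), (6, 5)}; affine count = 7; |E(F_7)| = 8.

Discriminant check: Δ ∝ 4a³ + 27b² = 4·2³ + 27·0² = 4·8 + 27·0 ≡ 4 (mod 7). Nonzero ⇒ E is nonsingular.
For each x ∈ F_7, compute rhs = x³ + 2·x + 0 mod 7, then count y ∈ F_7 with y² ≡ rhs.
  x = 0: rhs = 0, matching y values: 0 (1 points).
  x = 1: rhs = 3, matching y values: none (0 points).
  x = 2: rhs = 5, matching y values: none (0 points).
  x = 3: rhs = 5, matching y values: none (0 points).
  x = 4: rhs = 2, matching y values: 3, 4 (2 points).
  x = 5: rhs = 2, matching y values: 3, 4 (2 points).
  x = 6: rhs = 4, matching y values: 2, 5 (2 points).
Total affine count: 7.
Full point count |E(F_7)| = 7 + 1 = 8.
Hasse bound: |8 − (7+1)| = |0| = 0 ≤ 2√7 ≈ 5.2915 ✓.


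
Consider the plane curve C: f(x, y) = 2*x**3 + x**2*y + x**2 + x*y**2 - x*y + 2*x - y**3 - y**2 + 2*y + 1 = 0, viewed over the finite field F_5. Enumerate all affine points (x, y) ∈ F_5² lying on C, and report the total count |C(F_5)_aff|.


Affine F_5-points: {(1, 3), (1, 4), (2, 0), (3, 0), (3, 3), (3, 4), (4, 2), (4, 3)}; count = 8.

For each of the 25 pairs (x, y) ∈ F_5², evaluate f(x, y) mod 5. Record the zeros.
  x = 0: [0↦1, 1↦1, 2↦3, 3↦1, 4↦4]  zeros at y ∈ ∅
  x = 1: [0↦1, 1↦2, 2↦2, 3↦0, 4↦0]  zeros at y ∈ {3, 4}
  x = 2: [0↦0, 1↦4, 2↦4, 3↦4, 4↦3]  zeros at y ∈ {0}
  x = 3: [0↦0, 1↦4, 2↦1, 3↦0, 4↦0]  zeros at y ∈ {0, 3, 4}
  x = 4: [0↦3, 1↦4, 2↦0, 3↦0, 4↦3]  zeros at y ∈ {2, 3}
Collecting zeros: affine points = {(1, 3), (1, 4), (2, 0), (3, 0), (3, 3), (3, 4), (4, 2), (4, 3)}.
Total count |C(F_5)_aff| = 8.


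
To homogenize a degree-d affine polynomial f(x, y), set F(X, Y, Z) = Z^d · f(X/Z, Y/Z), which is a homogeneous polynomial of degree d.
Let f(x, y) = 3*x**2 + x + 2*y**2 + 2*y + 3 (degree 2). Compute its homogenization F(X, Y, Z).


F(X, Y, Z) = 3*X**2 + X*Z + 2*Y**2 + 2*Y*Z + 3*Z**2

deg(f) = 2.
Substitute x = X/Z, y = Y/Z into f, then multiply by Z^2.
  monomial 3·x^2·y^0 ↦ 3·X^2·Y^0·Z^0.
  monomial 1·x^1·y^0 ↦ 1·X^1·Y^0·Z^1.
  monomial 2·x^0·y^2 ↦ 2·X^0·Y^2·Z^0.
  monomial 2·x^0·y^1 ↦ 2·X^0·Y^1·Z^1.
  monomial 3·x^0·y^0 ↦ 3·X^0·Y^0·Z^2.
Collecting: F(X, Y, Z) = 3*X**2 + X*Z + 2*Y**2 + 2*Y*Z + 3*Z**2.


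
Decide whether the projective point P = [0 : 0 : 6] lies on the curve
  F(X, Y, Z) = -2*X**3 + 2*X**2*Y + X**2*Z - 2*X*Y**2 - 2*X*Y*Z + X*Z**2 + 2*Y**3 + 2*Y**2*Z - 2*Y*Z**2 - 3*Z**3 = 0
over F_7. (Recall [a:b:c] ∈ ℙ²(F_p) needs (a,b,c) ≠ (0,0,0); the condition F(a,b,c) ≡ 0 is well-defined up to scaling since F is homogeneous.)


F(0,0,6) ≡ 3 (mod 7); P is NOT on the curve.

Evaluate F(0, 0, 6) term-by-term (mod 7).
  -2*X**3 ↦ -2·0·1·1 = 0
  2*X**2*Y ↦ 2·0·0·1 = 0
  X**2*Z ↦ 1·0·1·6 = 0
  -2*X*Y**2 ↦ -2·0·0·1 = 0
  -2*X*Y*Z ↦ -2·0·0·6 = 0
  X*Z**2 ↦ 1·0·1·36 = 0
  2*Y**3 ↦ 2·1·0·1 = 0
  2*Y**2*Z ↦ 2·1·0·6 = 0
  -2*Y*Z**2 ↦ -2·1·0·36 = 0
  -3*Z**3 ↦ -3·1·1·216 = -648
Sum: F(0, 0, 6) = (0) + (0) + (0) + (0) + (0) + (0) + (0) + (0) + (0) + (-648) = -648.
Reducing mod 7: -648 ≡ 3 (mod 7).
Since F(a, b, c) ≡ 3 ≠ 0 (mod 7), P does NOT lie on the curve.


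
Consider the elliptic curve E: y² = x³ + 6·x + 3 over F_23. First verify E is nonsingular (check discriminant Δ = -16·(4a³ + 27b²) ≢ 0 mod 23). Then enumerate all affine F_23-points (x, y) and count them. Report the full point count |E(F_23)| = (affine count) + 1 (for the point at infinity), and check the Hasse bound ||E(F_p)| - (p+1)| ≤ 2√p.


Affine points = {(0, 7), (0, 16), (2, 0), (3, 5), (3, 18), (6, 5), (6, 18), (9, 2), (9, 21), (12, 3), (12, 20), (13, 1), (13, 22), (14, 5), (14, 18), (15, 8), (15, 15), (16, 3), (16, 20), (17, 2), (17, 21), (18, 3), (18, 20), (20, 2), (20, 21), (21, 11), (21, 12)}; affine count = 27; |E(F_23)| = 28.

Discriminant check: Δ ∝ 4a³ + 27b² = 4·6³ + 27·3² = 4·216 + 27·9 ≡ 3 (mod 23). Nonzero ⇒ E is nonsingular.
For each x ∈ F_23, compute rhs = x³ + 6·x + 3 mod 23, then count y ∈ F_23 with y² ≡ rhs.
  x = 0: rhs = 3, matching y values: 7, 16 (2 points).
  x = 1: rhs = 10, matching y values: none (0 points).
  x = 2: rhs = 0, matching y values: 0 (1 points).
  x = 3: rhs = 2, matching y values: 5, 18 (2 points).
  x = 4: rhs = 22, matching y values: none (0 points).
  x = 5: rhs = 20, matching y values: none (0 points).
  x = 6: rhs = 2, matching y values: 5, 18 (2 points).
  x = 7: rhs = 20, matching y values: none (0 points).
  x = 8: rhs = 11, matching y values: none (0 points).
  x = 9: rhs = 4, matching y values: 2, 21 (2 points).
  x = 10: rhs = 5, matching y values: none (0 points).
  x = 11: rhs = 20, matching y values: none (0 points).
  x = 12: rhs = 9, matching y values: 3, 20 (2 points).
  x = 13: rhs = 1, matching y values: 1, 22 (2 points).
  x = 14: rhs = 2, matching y values: 5, 18 (2 points).
  x = 15: rhs = 18, matching y values: 8, 15 (2 points).
  x = 16: rhs = 9, matching y values: 3, 20 (2 points).
  x = 17: rhs = 4, matching y values: 2, 21 (2 points).
  x = 18: rhs = 9, matching y values: 3, 20 (2 points).
  x = 19: rhs = 7, matching y values: none (0 points).
  x = 20: rhs = 4, matching y values: 2, 21 (2 points).
  x = 21: rhs = 6, matching y values: 11, 12 (2 points).
  x = 22: rhs = 19, matching y values: none (0 points).
Total affine count: 27.
Full point count |E(F_23)| = 27 + 1 = 28.
Hasse bound: |28 − (23+1)| = |4| = 4 ≤ 2√23 ≈ 9.5917 ✓.


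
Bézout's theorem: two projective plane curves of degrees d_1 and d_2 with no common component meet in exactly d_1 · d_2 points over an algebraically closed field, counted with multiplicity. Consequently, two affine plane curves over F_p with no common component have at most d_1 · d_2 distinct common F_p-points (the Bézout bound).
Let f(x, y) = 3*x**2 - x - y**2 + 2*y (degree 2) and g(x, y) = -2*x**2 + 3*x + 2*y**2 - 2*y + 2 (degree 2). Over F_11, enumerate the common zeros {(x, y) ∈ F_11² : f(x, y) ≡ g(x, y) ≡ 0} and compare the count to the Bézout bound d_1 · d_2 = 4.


Common zeros: {(2, 1), (3, 7), (9, 3)}; count = 3; Bézout bound = 4.

deg(f) = 2, deg(g) = 2, so Bézout bound = 4.
Scan x ∈ F_11. For each x, list the y ∈ F_11 with f(x, y) ≡ 0 and those with g(x, y) ≡ 0 (mod 11); the common zeros in that column are the intersection.
  x = 0: f ≡ 0 at y ∈ {0, 2}; g ≡ 0 at y ∈ ∅; common: ∅.
  x = 1: f ≡ 0 at y ∈ {6, 7}; g ≡ 0 at y ∈ ∅; common: ∅.
  x = 2: f ≡ 0 at y ∈ {1}; g ≡ 0 at y ∈ {0, 1}; common: {1}.
  x = 3: f ≡ 0 at y ∈ {6, 7}; g ≡ 0 at y ∈ {5, 7}; common: {7}.
  x = 4: f ≡ 0 at y ∈ {0, 2}; g ≡ 0 at y ∈ {5, 7}; common: ∅.
  x = 5: f ≡ 0 at y ∈ {5, 8}; g ≡ 0 at y ∈ {0, 1}; common: ∅.
  x = 6: f ≡ 0 at y ∈ {3, 10}; g ≡ 0 at y ∈ ∅; common: ∅.
  x = 7: f ≡ 0 at y ∈ {4, 9}; g ≡ 0 at y ∈ ∅; common: ∅.
  x = 8: f ≡ 0 at y ∈ {4, 9}; g ≡ 0 at y ∈ ∅; common: ∅.
  x = 9: f ≡ 0 at y ∈ {3, 10}; g ≡ 0 at y ∈ {3, 9}; common: {3}.
  x = 10: f ≡ 0 at y ∈ {5, 8}; g ≡ 0 at y ∈ ∅; common: ∅.
Collecting: common zeros = {(2, 1), (3, 7), (9, 3)}, so the count is 3.
Comparison with the Bézout bound: 3 ≤ 4 = deg(f)·deg(g), as expected for curves with no common component (the affine F_11-count falls short of the bound because intersections may lie at infinity, over extension fields, or carry multiplicity).


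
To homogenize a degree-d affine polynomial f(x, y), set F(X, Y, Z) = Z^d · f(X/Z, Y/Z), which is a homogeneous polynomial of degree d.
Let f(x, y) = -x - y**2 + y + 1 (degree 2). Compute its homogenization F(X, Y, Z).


F(X, Y, Z) = -X*Z - Y**2 + Y*Z + Z**2

deg(f) = 2.
Substitute x = X/Z, y = Y/Z into f, then multiply by Z^2.
  monomial -1·x^1·y^0 ↦ -1·X^1·Y^0·Z^1.
  monomial -1·x^0·y^2 ↦ -1·X^0·Y^2·Z^0.
  monomial 1·x^0·y^1 ↦ 1·X^0·Y^1·Z^1.
  monomial 1·x^0·y^0 ↦ 1·X^0·Y^0·Z^2.
Collecting: F(X, Y, Z) = -X*Z - Y**2 + Y*Z + Z**2.


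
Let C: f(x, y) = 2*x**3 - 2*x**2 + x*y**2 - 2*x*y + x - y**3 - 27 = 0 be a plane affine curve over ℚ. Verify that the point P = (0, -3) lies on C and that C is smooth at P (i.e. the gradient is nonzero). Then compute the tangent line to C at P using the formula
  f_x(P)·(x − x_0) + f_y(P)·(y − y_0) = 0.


Tangent line at P: 16*x - 27*y - 81 = 0.

Step 1: f(0, -3) = 0, so P lies on C.
Step 2: partial derivatives
  f_x(x, y) = 6*x**2 - 4*x + y**2 - 2*y + 1, f_y(x, y) = 2*x*y - 2*x - 3*y**2.
  f_x(P) = 16, f_y(P) = -27 (gradient nonzero, so P is smooth).
Step 3: tangent line at P: 16·(x − 0) + -27·(y − -3) = 0.
Expanding: 16*x - 27*y - 81 = 0.


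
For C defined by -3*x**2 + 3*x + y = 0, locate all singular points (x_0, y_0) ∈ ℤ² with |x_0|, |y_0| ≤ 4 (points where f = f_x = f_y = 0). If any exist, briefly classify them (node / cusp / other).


No singular points in the scanned grid; C is smooth there.

Compute partial derivatives:
  f_x = 3 - 6*x.
  f_y = 1.
f_y = 1 is a nonzero constant, so f_y never vanishes: no point (x, y) can satisfy f = f_x = f_y = 0. In particular no (x, y) ∈ {−4, ..., 4}² is singular; the curve is smooth.


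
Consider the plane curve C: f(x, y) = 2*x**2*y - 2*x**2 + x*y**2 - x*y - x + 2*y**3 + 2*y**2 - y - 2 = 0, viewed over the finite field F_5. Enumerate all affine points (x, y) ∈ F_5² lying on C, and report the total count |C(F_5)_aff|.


Affine F_5-points: {(0, 2), (1, 0), (1, 1), (2, 2), (2, 4)}; count = 5.

For each of the 25 pairs (x, y) ∈ F_5², evaluate f(x, y) mod 5. Record the zeros.
  x = 0: [0↦3, 1↦1, 2↦0, 3↦2, 4↦4]  zeros at y ∈ {2}
  x = 1: [0↦0, 1↦0, 2↦3, 3↦1, 4↦1]  zeros at y ∈ {0, 1}
  x = 2: [0↦3, 1↦4, 2↦0, 3↦3, 4↦0]  zeros at y ∈ {2, 4}
  x = 3: [0↦2, 1↦3, 2↦1, 3↦3, 4↦1]  zeros at y ∈ ∅
  x = 4: [0↦2, 1↦2, 2↦1, 3↦1, 4↦4]  zeros at y ∈ ∅
Collecting zeros: affine points = {(0, 2), (1, 0), (1, 1), (2, 2), (2, 4)}.
Total count |C(F_5)_aff| = 5.


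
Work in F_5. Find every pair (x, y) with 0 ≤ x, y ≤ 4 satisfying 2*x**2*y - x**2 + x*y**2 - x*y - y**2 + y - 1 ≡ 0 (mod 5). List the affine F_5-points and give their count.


Affine F_5-points: {(1, 1), (2, 0), (2, 3), (3, 0), (3, 2), (4, 1)}; count = 6.

For each of the 25 pairs (x, y) ∈ F_5², evaluate f(x, y) mod 5. Record the zeros.
  x = 0: [0↦4, 1↦4, 2↦2, 3↦3, 4↦2]  zeros at y ∈ ∅
  x = 1: [0↦3, 1↦0, 2↦2, 3↦4, 4↦1]  zeros at y ∈ {1}
  x = 2: [0↦0, 1↦3, 2↦3, 3↦0, 4↦4]  zeros at y ∈ {0, 3}
  x = 3: [0↦0, 1↦3, 2↦0, 3↦1, 4↦1]  zeros at y ∈ {0, 2}
  x = 4: [0↦3, 1↦0, 2↦3, 3↦2, 4↦2]  zeros at y ∈ {1}
Collecting zeros: affine points = {(1, 1), (2, 0), (2, 3), (3, 0), (3, 2), (4, 1)}.
Total count |C(F_5)_aff| = 6.


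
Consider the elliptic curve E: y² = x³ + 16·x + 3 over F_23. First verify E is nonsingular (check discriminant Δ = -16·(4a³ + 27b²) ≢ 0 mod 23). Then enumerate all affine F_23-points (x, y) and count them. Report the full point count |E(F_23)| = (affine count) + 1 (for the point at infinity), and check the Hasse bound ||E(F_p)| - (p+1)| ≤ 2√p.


Affine points = {(0, 7), (0, 16), (3, 3), (3, 20), (4, 4), (4, 19), (5, 1), (5, 22), (6, 4), (6, 19), (9, 5), (9, 18), (10, 6), (10, 17), (13, 4), (13, 19), (14, 2), (14, 21), (16, 10), (16, 13), (17, 6), (17, 17), (19, 6), (19, 17), (21, 3), (21, 20), (22, 3), (22, 20)}; affine count = 28; |E(F_23)| = 29.

Discriminant check: Δ ∝ 4a³ + 27b² = 4·16³ + 27·3² = 4·4096 + 27·9 ≡ 21 (mod 23). Nonzero ⇒ E is nonsingular.
For each x ∈ F_23, compute rhs = x³ + 16·x + 3 mod 23, then count y ∈ F_23 with y² ≡ rhs.
  x = 0: rhs = 3, matching y values: 7, 16 (2 points).
  x = 1: rhs = 20, matching y values: none (0 points).
  x = 2: rhs = 20, matching y values: none (0 points).
  x = 3: rhs = 9, matching y values: 3, 20 (2 points).
  x = 4: rhs = 16, matching y values: 4, 19 (2 points).
  x = 5: rhs = 1, matching y values: 1, 22 (2 points).
  x = 6: rhs = 16, matching y values: 4, 19 (2 points).
  x = 7: rhs = 21, matching y values: none (0 points).
  x = 8: rhs = 22, matching y values: none (0 points).
  x = 9: rhs = 2, matching y values: 5, 18 (2 points).
  x = 10: rhs = 13, matching y values: 6, 17 (2 points).
  x = 11: rhs = 15, matching y values: none (0 points).
  x = 12: rhs = 14, matching y values: none (0 points).
  x = 13: rhs = 16, matching y values: 4, 19 (2 points).
  x = 14: rhs = 4, matching y values: 2, 21 (2 points).
  x = 15: rhs = 7, matching y values: none (0 points).
  x = 16: rhs = 8, matching y values: 10, 13 (2 points).
  x = 17: rhs = 13, matching y values: 6, 17 (2 points).
  x = 18: rhs = 5, matching y values: none (0 points).
  x = 19: rhs = 13, matching y values: 6, 17 (2 points).
  x = 20: rhs = 20, matching y values: none (0 points).
  x = 21: rhs = 9, matching y values: 3, 20 (2 points).
  x = 22: rhs = 9, matching y values: 3, 20 (2 points).
Total affine count: 28.
Full point count |E(F_23)| = 28 + 1 = 29.
Hasse bound: |29 − (23+1)| = |5| = 5 ≤ 2√23 ≈ 9.5917 ✓.


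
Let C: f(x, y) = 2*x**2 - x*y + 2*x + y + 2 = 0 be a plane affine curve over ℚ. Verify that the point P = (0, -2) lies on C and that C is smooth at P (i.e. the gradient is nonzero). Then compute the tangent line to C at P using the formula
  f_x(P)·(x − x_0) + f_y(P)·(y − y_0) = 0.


Tangent line at P: 4*x + y + 2 = 0.

Step 1: f(0, -2) = 0, so P lies on C.
Step 2: partial derivatives
  f_x(x, y) = 4*x - y + 2, f_y(x, y) = 1 - x.
  f_x(P) = 4, f_y(P) = 1 (gradient nonzero, so P is smooth).
Step 3: tangent line at P: 4·(x − 0) + 1·(y − -2) = 0.
Expanding: 4*x + y + 2 = 0.


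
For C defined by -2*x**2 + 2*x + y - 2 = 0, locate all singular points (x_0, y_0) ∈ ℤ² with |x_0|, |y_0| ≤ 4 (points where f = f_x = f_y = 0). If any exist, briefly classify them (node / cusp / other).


No singular points in the scanned grid; C is smooth there.

Compute partial derivatives:
  f_x = 2 - 4*x.
  f_y = 1.
f_y = 1 is a nonzero constant, so f_y never vanishes: no point (x, y) can satisfy f = f_x = f_y = 0. In particular no (x, y) ∈ {−4, ..., 4}² is singular; the curve is smooth.


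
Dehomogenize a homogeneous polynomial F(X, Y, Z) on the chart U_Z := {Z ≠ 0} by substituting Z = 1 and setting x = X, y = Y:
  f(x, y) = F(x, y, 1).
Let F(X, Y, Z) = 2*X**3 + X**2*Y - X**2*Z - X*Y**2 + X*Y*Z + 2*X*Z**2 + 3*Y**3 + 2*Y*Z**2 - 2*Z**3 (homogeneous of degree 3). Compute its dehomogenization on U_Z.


f(x, y) = 2*x**3 + x**2*y - x**2 - x*y**2 + x*y + 2*x + 3*y**3 + 2*y - 2

On U_Z we set Z = 1. Each monomial c·X^i·Y^j·Z^k in F becomes c·x^i·y^j·1^k = c·x^i·y^j.
Substituting Z = 1: F(X, Y, 1) = 2*x**3 + x**2*y - x**2 - x*y**2 + x*y + 2*x + 3*y**3 + 2*y - 2.
Note: deg(f) ≤ deg(F) = 3; strict inequality happens when F is divisible by Z (lost terms).


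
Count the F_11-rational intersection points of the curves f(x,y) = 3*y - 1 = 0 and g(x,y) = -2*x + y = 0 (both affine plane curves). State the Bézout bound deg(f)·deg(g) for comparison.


Common zeros: {(2, 4)}; count = 1; Bézout bound = 1.

deg(f) = 1, deg(g) = 1, so Bézout bound = 1.
Scan x ∈ F_11. For each x, list the y ∈ F_11 with f(x, y) ≡ 0 and those with g(x, y) ≡ 0 (mod 11); the common zeros in that column are the intersection.
  x = 0: f ≡ 0 at y ∈ {4}; g ≡ 0 at y ∈ {0}; common: ∅.
  x = 1: f ≡ 0 at y ∈ {4}; g ≡ 0 at y ∈ {2}; common: ∅.
  x = 2: f ≡ 0 at y ∈ {4}; g ≡ 0 at y ∈ {4}; common: {4}.
  x = 3: f ≡ 0 at y ∈ {4}; g ≡ 0 at y ∈ {6}; common: ∅.
  x = 4: f ≡ 0 at y ∈ {4}; g ≡ 0 at y ∈ {8}; common: ∅.
  x = 5: f ≡ 0 at y ∈ {4}; g ≡ 0 at y ∈ {10}; common: ∅.
  x = 6: f ≡ 0 at y ∈ {4}; g ≡ 0 at y ∈ {1}; common: ∅.
  x = 7: f ≡ 0 at y ∈ {4}; g ≡ 0 at y ∈ {3}; common: ∅.
  x = 8: f ≡ 0 at y ∈ {4}; g ≡ 0 at y ∈ {5}; common: ∅.
  x = 9: f ≡ 0 at y ∈ {4}; g ≡ 0 at y ∈ {7}; common: ∅.
  x = 10: f ≡ 0 at y ∈ {4}; g ≡ 0 at y ∈ {9}; common: ∅.
Collecting: common zeros = {(2, 4)}, so the count is 1.
Comparison with the Bézout bound: 1 ≤ 1 = deg(f)·deg(g), as expected for curves with no common component (the bound is attained).


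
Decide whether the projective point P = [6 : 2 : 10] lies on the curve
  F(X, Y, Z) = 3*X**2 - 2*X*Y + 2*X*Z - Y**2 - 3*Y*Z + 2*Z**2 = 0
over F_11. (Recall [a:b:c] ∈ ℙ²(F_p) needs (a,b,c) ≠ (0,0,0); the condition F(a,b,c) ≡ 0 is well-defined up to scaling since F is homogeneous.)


F(6,2,10) ≡ 10 (mod 11); P is NOT on the curve.

Evaluate F(6, 2, 10) term-by-term (mod 11).
  3*X**2 ↦ 3·36·1·1 = 108
  -2*X*Y ↦ -2·6·2·1 = -24
  2*X*Z ↦ 2·6·1·10 = 120
  -Y**2 ↦ -1·1·4·1 = -4
  -3*Y*Z ↦ -3·1·2·10 = -60
  2*Z**2 ↦ 2·1·1·100 = 200
Sum: F(6, 2, 10) = (108) + (-24) + (120) + (-4) + (-60) + (200) = 340.
Reducing mod 11: 340 ≡ 10 (mod 11).
Since F(a, b, c) ≡ 10 ≠ 0 (mod 11), P does NOT lie on the curve.


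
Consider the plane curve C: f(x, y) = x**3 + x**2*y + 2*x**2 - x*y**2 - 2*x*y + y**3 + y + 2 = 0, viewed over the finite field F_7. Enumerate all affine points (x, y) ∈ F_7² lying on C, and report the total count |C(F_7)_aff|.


Affine F_7-points: {(0, 4), (0, 6), (1, 5), (2, 5), (2, 6), (3, 1), (4, 0), (4, 5), (4, 6), (5, 1)}; count = 10.

For each of the 49 pairs (x, y) ∈ F_7², evaluate f(x, y) mod 7. Record the zeros.
  x = 0: [0↦2, 1↦4, 2↦5, 3↦4, 4↦0, 5↦6, 6↦0]  zeros at y ∈ {4, 6}
  x = 1: [0↦5, 1↦5, 2↦2, 3↦2, 4↦4, 5↦0, 6↦3]  zeros at y ∈ {5}
  x = 2: [0↦4, 1↦4, 2↦6, 3↦2, 4↦5, 5↦0, 6↦0]  zeros at y ∈ {5, 6}
  x = 3: [0↦5, 1↦0, 2↦2, 3↦3, 4↦2, 5↦5, 6↦4]  zeros at y ∈ {1}
  x = 4: [0↦0, 1↦6, 2↦3, 3↦4, 4↦1, 5↦0, 6↦0]  zeros at y ∈ {0, 5, 6}
  x = 5: [0↦2, 1↦0, 2↦1, 3↦4, 4↦1, 5↦5, 6↦1]  zeros at y ∈ {1}
  x = 6: [0↦3, 1↦2, 2↦2, 3↦2, 4↦1, 5↦5, 6↦6]  zeros at y ∈ ∅
Collecting zeros: affine points = {(0, 4), (0, 6), (1, 5), (2, 5), (2, 6), (3, 1), (4, 0), (4, 5), (4, 6), (5, 1)}.
Total count |C(F_7)_aff| = 10.


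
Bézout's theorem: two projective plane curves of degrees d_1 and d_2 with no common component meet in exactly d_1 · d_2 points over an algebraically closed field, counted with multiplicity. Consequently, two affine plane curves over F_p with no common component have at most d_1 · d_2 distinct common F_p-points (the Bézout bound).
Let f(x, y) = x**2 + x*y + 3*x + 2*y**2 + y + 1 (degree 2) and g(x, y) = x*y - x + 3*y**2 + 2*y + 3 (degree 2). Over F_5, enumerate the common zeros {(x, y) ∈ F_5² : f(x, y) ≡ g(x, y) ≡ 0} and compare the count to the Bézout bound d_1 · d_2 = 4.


Common zeros: {(2, 4)}; count = 1; Bézout bound = 4.

deg(f) = 2, deg(g) = 2, so Bézout bound = 4.
Scan x ∈ F_5. For each x, list the y ∈ F_5 with f(x, y) ≡ 0 and those with g(x, y) ≡ 0 (mod 5); the common zeros in that column are the intersection.
  x = 0: f ≡ 0 at y ∈ ∅; g ≡ 0 at y ∈ ∅; common: ∅.
  x = 1: f ≡ 0 at y ∈ {0, 4}; g ≡ 0 at y ∈ {2}; common: ∅.
  x = 2: f ≡ 0 at y ∈ {2, 4}; g ≡ 0 at y ∈ {3, 4}; common: {4}.
  x = 3: f ≡ 0 at y ∈ {1, 2}; g ≡ 0 at y ∈ {0}; common: ∅.
  x = 4: f ≡ 0 at y ∈ ∅; g ≡ 0 at y ∈ ∅; common: ∅.
Collecting: common zeros = {(2, 4)}, so the count is 1.
Comparison with the Bézout bound: 1 ≤ 4 = deg(f)·deg(g), as expected for curves with no common component (the affine F_5-count falls short of the bound because intersections may lie at infinity, over extension fields, or carry multiplicity).


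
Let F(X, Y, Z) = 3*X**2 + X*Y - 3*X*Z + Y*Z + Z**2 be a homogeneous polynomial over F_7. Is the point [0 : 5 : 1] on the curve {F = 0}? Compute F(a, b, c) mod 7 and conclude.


F(0,5,1) ≡ 6 (mod 7); P is NOT on the curve.

Evaluate F(0, 5, 1) term-by-term (mod 7).
  3*X**2 ↦ 3·0·1·1 = 0
  X*Y ↦ 1·0·5·1 = 0
  -3*X*Z ↦ -3·0·1·1 = 0
  Y*Z ↦ 1·1·5·1 = 5
  Z**2 ↦ 1·1·1·1 = 1
Sum: F(0, 5, 1) = (0) + (0) + (0) + (5) + (1) = 6.
Reducing mod 7: 6 ≡ 6 (mod 7).
Since F(a, b, c) ≡ 6 ≠ 0 (mod 7), P does NOT lie on the curve.


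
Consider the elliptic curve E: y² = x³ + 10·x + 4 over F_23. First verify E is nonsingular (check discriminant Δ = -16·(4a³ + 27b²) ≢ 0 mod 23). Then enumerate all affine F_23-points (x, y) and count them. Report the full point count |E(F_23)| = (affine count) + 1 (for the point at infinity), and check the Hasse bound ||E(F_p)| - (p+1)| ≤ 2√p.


Affine points = {(0, 2), (0, 21), (2, 3), (2, 20), (4, 4), (4, 19), (5, 8), (5, 15), (6, 2), (6, 21), (7, 7), (7, 16), (9, 8), (9, 15), (10, 0), (12, 9), (12, 14), (13, 10), (13, 13), (14, 6), (14, 17), (17, 2), (17, 21), (18, 6), (18, 17), (20, 4), (20, 19), (22, 4), (22, 19)}; affine count = 29; |E(F_23)| = 30.

Discriminant check: Δ ∝ 4a³ + 27b² = 4·10³ + 27·4² = 4·1000 + 27·16 ≡ 16 (mod 23). Nonzero ⇒ E is nonsingular.
For each x ∈ F_23, compute rhs = x³ + 10·x + 4 mod 23, then count y ∈ F_23 with y² ≡ rhs.
  x = 0: rhs = 4, matching y values: 2, 21 (2 points).
  x = 1: rhs = 15, matching y values: none (0 points).
  x = 2: rhs = 9, matching y values: 3, 20 (2 points).
  x = 3: rhs = 15, matching y values: none (0 points).
  x = 4: rhs = 16, matching y values: 4, 19 (2 points).
  x = 5: rhs = 18, matching y values: 8, 15 (2 points).
  x = 6: rhs = 4, matching y values: 2, 21 (2 points).
  x = 7: rhs = 3, matching y values: 7, 16 (2 points).
  x = 8: rhs = 21, matching y values: none (0 points).
  x = 9: rhs = 18, matching y values: 8, 15 (2 points).
  x = 10: rhs = 0, matching y values: 0 (1 points).
  x = 11: rhs = 19, matching y values: none (0 points).
  x = 12: rhs = 12, matching y values: 9, 14 (2 points).
  x = 13: rhs = 8, matching y values: 10, 13 (2 points).
  x = 14: rhs = 13, matching y values: 6, 17 (2 points).
  x = 15: rhs = 10, matching y values: none (0 points).
  x = 16: rhs = 5, matching y values: none (0 points).
  x = 17: rhs = 4, matching y values: 2, 21 (2 points).
  x = 18: rhs = 13, matching y values: 6, 17 (2 points).
  x = 19: rhs = 15, matching y values: none (0 points).
  x = 20: rhs = 16, matching y values: 4, 19 (2 points).
  x = 21: rhs = 22, matching y values: none (0 points).
  x = 22: rhs = 16, matching y values: 4, 19 (2 points).
Total affine count: 29.
Full point count |E(F_23)| = 29 + 1 = 30.
Hasse bound: |30 − (23+1)| = |6| = 6 ≤ 2√23 ≈ 9.5917 ✓.


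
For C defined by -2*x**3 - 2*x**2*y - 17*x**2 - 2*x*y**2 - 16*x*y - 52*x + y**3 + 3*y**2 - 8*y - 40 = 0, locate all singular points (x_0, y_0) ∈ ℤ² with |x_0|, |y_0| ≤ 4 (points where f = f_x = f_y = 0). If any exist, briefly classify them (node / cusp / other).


Singular points: {(-2, -2)}; classification: node.

Compute partial derivatives:
  f_x = -6*x**2 - 4*x*y - 34*x - 2*y**2 - 16*y - 52.
  f_y = -2*x**2 - 4*x*y - 16*x + 3*y**2 + 6*y - 8.
Scan x_0 ∈ {−4, ..., 4}. For each x_0, f_y(x_0, y) is a polynomial in y; find its integer roots y ∈ {−4, ..., 4}, then test f_x and f at those candidates.
  x = -4: f_y(-4, y) = 3*y**2 + 22*y + 24; no integer root y with |y| ≤ 4.
  x = -3: f_y(-3, y) = 3*y**2 + 18*y + 22; no integer root y with |y| ≤ 4.
  x = -2: f_y(-2, y) = 3*y**2 + 14*y + 16; vanishes at y ∈ {-2}. (-2, -2): f_x = 0, f = 0 — SINGULAR.
  x = -1: f_y(-1, y) = 3*y**2 + 10*y + 6; no integer root y with |y| ≤ 4.
  x = 0: f_y(0, y) = 3*y**2 + 6*y - 8; no integer root y with |y| ≤ 4.
  x = 1: f_y(1, y) = 3*y**2 + 2*y - 26; no integer root y with |y| ≤ 4.
  x = 2: f_y(2, y) = 3*y**2 - 2*y - 48; no integer root y with |y| ≤ 4.
  x = 3: f_y(3, y) = 3*y**2 - 6*y - 74; no integer root y with |y| ≤ 4.
  x = 4: f_y(4, y) = 3*y**2 - 10*y - 104; no integer root y with |y| ≤ 4.
Only singular point on the grid: (-2, -2).
Classify: substitute x = -2 + u, y = -2 + v and expand: f = -2*u**3 - 2*u**2*v - u**2 - 2*u*v**2 + v**3 + v**2.
No constant or linear terms (consistent with a singular point). Quadratic part: -u**2 + v**2. Cubic part: -2*u**3 - 2*u**2*v - 2*u*v**2 + v**3.
The quadratic part v**2 - u**2 = (v − u)(v + u) splits into two distinct linear factors, so there are two distinct tangent lines y − -2 = ±(x − -2) — this is a node (ordinary double point).
Classification: node.


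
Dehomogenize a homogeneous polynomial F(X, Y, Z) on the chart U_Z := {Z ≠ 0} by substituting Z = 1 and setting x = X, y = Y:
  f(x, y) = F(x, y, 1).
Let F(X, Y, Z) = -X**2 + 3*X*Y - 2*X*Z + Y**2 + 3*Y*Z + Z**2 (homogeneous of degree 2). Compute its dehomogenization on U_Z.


f(x, y) = -x**2 + 3*x*y - 2*x + y**2 + 3*y + 1

On U_Z we set Z = 1. Each monomial c·X^i·Y^j·Z^k in F becomes c·x^i·y^j·1^k = c·x^i·y^j.
Substituting Z = 1: F(X, Y, 1) = -x**2 + 3*x*y - 2*x + y**2 + 3*y + 1.
Note: deg(f) ≤ deg(F) = 2; strict inequality happens when F is divisible by Z (lost terms).


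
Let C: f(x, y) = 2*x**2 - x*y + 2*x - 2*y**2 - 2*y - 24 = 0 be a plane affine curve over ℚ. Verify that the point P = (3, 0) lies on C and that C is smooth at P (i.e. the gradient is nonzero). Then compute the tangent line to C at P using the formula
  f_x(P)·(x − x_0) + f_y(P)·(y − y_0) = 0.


Tangent line at P: 14*x - 5*y - 42 = 0.

Step 1: f(3, 0) = 0, so P lies on C.
Step 2: partial derivatives
  f_x(x, y) = 4*x - y + 2, f_y(x, y) = -x - 4*y - 2.
  f_x(P) = 14, f_y(P) = -5 (gradient nonzero, so P is smooth).
Step 3: tangent line at P: 14·(x − 3) + -5·(y − 0) = 0.
Expanding: 14*x - 5*y - 42 = 0.


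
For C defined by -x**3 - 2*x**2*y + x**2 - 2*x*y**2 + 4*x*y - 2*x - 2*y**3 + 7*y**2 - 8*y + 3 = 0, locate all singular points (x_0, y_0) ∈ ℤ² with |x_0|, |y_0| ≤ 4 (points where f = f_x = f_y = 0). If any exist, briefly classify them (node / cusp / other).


Singular points: {(0, 1)}; classification: node.

Compute partial derivatives:
  f_x = -3*x**2 - 4*x*y + 2*x - 2*y**2 + 4*y - 2.
  f_y = -2*x**2 - 4*x*y + 4*x - 6*y**2 + 14*y - 8.
Scan x_0 ∈ {−4, ..., 4}. For each x_0, f_y(x_0, y) is a polynomial in y; find its integer roots y ∈ {−4, ..., 4}, then test f_x and f at those candidates.
  x = -4: f_y(-4, y) = -6*y**2 + 30*y - 56; no integer root y with |y| ≤ 4.
  x = -3: f_y(-3, y) = -6*y**2 + 26*y - 38; no integer root y with |y| ≤ 4.
  x = -2: f_y(-2, y) = -6*y**2 + 22*y - 24; no integer root y with |y| ≤ 4.
  x = -1: f_y(-1, y) = -6*y**2 + 18*y - 14; no integer root y with |y| ≤ 4.
  x = 0: f_y(0, y) = -6*y**2 + 14*y - 8; vanishes at y ∈ {1}. (0, 1): f_x = 0, f = 0 — SINGULAR.
  x = 1: f_y(1, y) = -6*y**2 + 10*y - 6; no integer root y with |y| ≤ 4.
  x = 2: f_y(2, y) = -6*y**2 + 6*y - 8; no integer root y with |y| ≤ 4.
  x = 3: f_y(3, y) = -6*y**2 + 2*y - 14; no integer root y with |y| ≤ 4.
  x = 4: f_y(4, y) = -6*y**2 - 2*y - 24; no integer root y with |y| ≤ 4.
Only singular point on the grid: (0, 1).
Classify: substitute x = 0 + u, y = 1 + v and expand: f = -u**3 - 2*u**2*v - u**2 - 2*u*v**2 - 2*v**3 + v**2.
No constant or linear terms (consistent with a singular point). Quadratic part: -u**2 + v**2. Cubic part: -u**3 - 2*u**2*v - 2*u*v**2 - 2*v**3.
The quadratic part v**2 - u**2 = (v − u)(v + u) splits into two distinct linear factors, so there are two distinct tangent lines y − 1 = ±(x − 0) — this is a node (ordinary double point).
Classification: node.


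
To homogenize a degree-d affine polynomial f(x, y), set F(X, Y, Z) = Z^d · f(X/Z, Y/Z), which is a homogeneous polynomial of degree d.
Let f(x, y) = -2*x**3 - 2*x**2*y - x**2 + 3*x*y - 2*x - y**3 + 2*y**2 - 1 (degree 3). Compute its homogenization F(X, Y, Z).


F(X, Y, Z) = -2*X**3 - 2*X**2*Y - X**2*Z + 3*X*Y*Z - 2*X*Z**2 - Y**3 + 2*Y**2*Z - Z**3

deg(f) = 3.
Substitute x = X/Z, y = Y/Z into f, then multiply by Z^3.
  monomial -2·x^3·y^0 ↦ -2·X^3·Y^0·Z^0.
  monomial -2·x^2·y^1 ↦ -2·X^2·Y^1·Z^0.
  monomial -1·x^2·y^0 ↦ -1·X^2·Y^0·Z^1.
  monomial 3·x^1·y^1 ↦ 3·X^1·Y^1·Z^1.
  monomial -2·x^1·y^0 ↦ -2·X^1·Y^0·Z^2.
  monomial -1·x^0·y^3 ↦ -1·X^0·Y^3·Z^0.
  monomial 2·x^0·y^2 ↦ 2·X^0·Y^2·Z^1.
  monomial -1·x^0·y^0 ↦ -1·X^0·Y^0·Z^3.
Collecting: F(X, Y, Z) = -2*X**3 - 2*X**2*Y - X**2*Z + 3*X*Y*Z - 2*X*Z**2 - Y**3 + 2*Y**2*Z - Z**3.


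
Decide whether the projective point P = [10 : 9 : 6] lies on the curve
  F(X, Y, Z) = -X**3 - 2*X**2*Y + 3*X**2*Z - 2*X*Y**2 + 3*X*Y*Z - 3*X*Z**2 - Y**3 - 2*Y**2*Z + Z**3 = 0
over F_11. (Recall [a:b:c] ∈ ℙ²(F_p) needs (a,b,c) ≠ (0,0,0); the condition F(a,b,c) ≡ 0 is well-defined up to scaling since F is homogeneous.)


F(10,9,6) ≡ 10 (mod 11); P is NOT on the curve.

Evaluate F(10, 9, 6) term-by-term (mod 11).
  -X**3 ↦ -1·1000·1·1 = -1000
  -2*X**2*Y ↦ -2·100·9·1 = -1800
  3*X**2*Z ↦ 3·100·1·6 = 1800
  -2*X*Y**2 ↦ -2·10·81·1 = -1620
  3*X*Y*Z ↦ 3·10·9·6 = 1620
  -3*X*Z**2 ↦ -3·10·1·36 = -1080
  -Y**3 ↦ -1·1·729·1 = -729
  -2*Y**2*Z ↦ -2·1·81·6 = -972
  Z**3 ↦ 1·1·1·216 = 216
Sum: F(10, 9, 6) = (-1000) + (-1800) + (1800) + (-1620) + (1620) + (-1080) + (-729) + (-972) + (216) = -3565.
Reducing mod 11: -3565 ≡ 10 (mod 11).
Since F(a, b, c) ≡ 10 ≠ 0 (mod 11), P does NOT lie on the curve.


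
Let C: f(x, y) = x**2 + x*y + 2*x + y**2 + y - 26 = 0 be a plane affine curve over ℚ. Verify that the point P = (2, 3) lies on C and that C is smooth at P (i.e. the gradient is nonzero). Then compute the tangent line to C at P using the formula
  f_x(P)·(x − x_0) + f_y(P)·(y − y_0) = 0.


Tangent line at P: 9*x + 9*y - 45 = 0.

Step 1: f(2, 3) = 0, so P lies on C.
Step 2: partial derivatives
  f_x(x, y) = 2*x + y + 2, f_y(x, y) = x + 2*y + 1.
  f_x(P) = 9, f_y(P) = 9 (gradient nonzero, so P is smooth).
Step 3: tangent line at P: 9·(x − 2) + 9·(y − 3) = 0.
Expanding: 9*x + 9*y - 45 = 0.
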